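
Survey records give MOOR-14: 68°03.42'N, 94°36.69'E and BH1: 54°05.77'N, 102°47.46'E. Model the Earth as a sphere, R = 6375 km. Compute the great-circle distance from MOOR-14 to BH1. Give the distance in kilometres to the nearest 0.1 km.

MOOR-14: φ = +68.05700°, λ = +94.61150°
BH1: φ = +54.09617°, λ = +102.79100°
Δφ = -13.9608°,  Δλ = 8.1795°
a = sin²(Δφ/2) + cos φ₁ cos φ₂ sin²(Δλ/2) = 0.015884
c = 2·arcsin(√a) = 0.252737 rad = 14.4808°
d = R·c = 6375 × 0.252737 = 1611.2 km

1611.2 km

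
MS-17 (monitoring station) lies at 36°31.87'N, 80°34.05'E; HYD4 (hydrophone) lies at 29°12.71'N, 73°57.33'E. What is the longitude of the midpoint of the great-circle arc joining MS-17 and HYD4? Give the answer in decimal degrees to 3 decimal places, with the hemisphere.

77.125°E

MS-17: φ = +36.53117°, λ = +80.56750°
HYD4: φ = +29.21183°, λ = +73.95550°
Bx = cos φ₂ cos Δλ = 0.867016,  By = cos φ₂ sin Δλ = -0.100501
φₘ = atan2(sin φ₁ + sin φ₂, √((cos φ₁ + Bx)² + By²)) = 32.91494°
λₘ = λ₁ + atan2(By, cos φ₁ + Bx) = 77.12470°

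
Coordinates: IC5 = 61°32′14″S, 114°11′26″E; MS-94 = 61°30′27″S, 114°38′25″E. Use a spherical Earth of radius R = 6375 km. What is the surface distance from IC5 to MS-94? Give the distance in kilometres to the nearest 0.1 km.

IC5: φ = -61.53722°, λ = +114.19056°
MS-94: φ = -61.50750°, λ = +114.64028°
Δφ = 0.0297°,  Δλ = 0.4497°
a = sin²(Δφ/2) + cos φ₁ cos φ₂ sin²(Δλ/2) = 0.000004
c = 2·arcsin(√a) = 0.003778 rad = 0.2165°
d = R·c = 6375 × 0.003778 = 24.1 km

24.1 km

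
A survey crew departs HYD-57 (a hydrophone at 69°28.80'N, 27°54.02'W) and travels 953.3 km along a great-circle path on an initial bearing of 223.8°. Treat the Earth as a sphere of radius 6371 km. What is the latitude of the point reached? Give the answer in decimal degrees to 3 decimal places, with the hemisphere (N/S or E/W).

62.669°N

HYD-57: φ = +69.48000°, λ = -27.90033°
δ = d/R = 953.3/6371 = 0.149631 rad
φ₂ = arcsin(sin φ₁ cos δ + cos φ₁ sin δ cos θ)
   = arcsin(0.93655·0.98883 + 0.35053·0.14907·-0.72176) = 62.66903°
λ₂ = λ₁ + atan2(sin θ sin δ cos φ₁, cos δ − sin φ₁ sin φ₂) = -40.88732°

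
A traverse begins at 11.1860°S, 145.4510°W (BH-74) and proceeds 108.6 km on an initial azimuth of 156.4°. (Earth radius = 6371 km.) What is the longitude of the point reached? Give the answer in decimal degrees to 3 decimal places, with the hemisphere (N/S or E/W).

δ = d/R = 108.6/6371 = 0.017046 rad
φ₂ = arcsin(sin φ₁ cos δ + cos φ₁ sin δ cos θ)
   = arcsin(-0.19399·0.99985 + 0.98100·0.01705·-0.91636) = -12.08071°
λ₂ = λ₁ + atan2(sin θ sin δ cos φ₁, cos δ − sin φ₁ sin φ₂) = -145.05115°

145.051°W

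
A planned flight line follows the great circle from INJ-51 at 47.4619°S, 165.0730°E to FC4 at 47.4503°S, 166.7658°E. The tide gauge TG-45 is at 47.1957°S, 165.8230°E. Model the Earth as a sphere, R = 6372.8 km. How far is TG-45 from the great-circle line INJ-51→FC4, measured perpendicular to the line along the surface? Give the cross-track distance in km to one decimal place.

29.4 km

δ₁₃ = central angle INJ-51→TG-45 = 0.010015 rad  (haversine)
θ₁₃ = bearing INJ-51→TG-45 = 62.637°,  θ₁₂ = bearing INJ-51→FC4 = 90.043°
dₓₜ = R·arcsin(sin δ₁₃ · sin(θ₁₃ − θ₁₂)) = 6372.8·arcsin(0.01001·sin(-27.406°)) = -29.378 km
|dₓₜ| = 29.378 km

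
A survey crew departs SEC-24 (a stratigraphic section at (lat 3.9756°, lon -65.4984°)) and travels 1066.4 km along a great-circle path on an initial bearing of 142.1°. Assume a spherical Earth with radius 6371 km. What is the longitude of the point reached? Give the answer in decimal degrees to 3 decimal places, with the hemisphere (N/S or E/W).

59.613°W

δ = d/R = 1066.4/6371 = 0.167383 rad
φ₂ = arcsin(sin φ₁ cos δ + cos φ₁ sin δ cos θ)
   = arcsin(0.06933·0.98602 + 0.99759·0.16660·-0.78908) = -3.59967°
λ₂ = λ₁ + atan2(sin θ sin δ cos φ₁, cos δ − sin φ₁ sin φ₂) = -59.61271°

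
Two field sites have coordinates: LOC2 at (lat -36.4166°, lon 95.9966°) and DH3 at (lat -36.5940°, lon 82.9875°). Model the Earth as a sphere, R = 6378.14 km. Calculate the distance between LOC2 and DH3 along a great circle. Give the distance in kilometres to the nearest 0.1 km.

Δφ = -0.1774°,  Δλ = -13.0091°
a = sin²(Δφ/2) + cos φ₁ cos φ₂ sin²(Δλ/2) = 0.008294
c = 2·arcsin(√a) = 0.182391 rad = 10.4503°
d = R·c = 6378.14 × 0.182391 = 1163.3 km

1163.3 km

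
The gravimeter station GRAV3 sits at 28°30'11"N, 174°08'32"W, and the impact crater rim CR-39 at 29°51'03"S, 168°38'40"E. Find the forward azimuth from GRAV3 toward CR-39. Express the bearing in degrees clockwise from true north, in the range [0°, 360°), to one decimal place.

GRAV3: φ = +28.50306°, λ = -174.14222°
CR-39: φ = -29.85083°, λ = +168.64444°
Δλ = -17.2133°
y = sin Δλ · cos φ₂ = -0.256668
x = cos φ₁ sin φ₂ − sin φ₁ cos φ₂ cos Δλ = -0.832767
θ = atan2(y, x) = -162.8701° → 197.1299° (mod 360°)

197.1°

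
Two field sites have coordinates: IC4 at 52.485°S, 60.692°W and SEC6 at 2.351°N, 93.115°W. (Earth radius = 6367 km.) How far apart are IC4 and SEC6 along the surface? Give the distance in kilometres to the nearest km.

6806 km

Δφ = 54.8360°,  Δλ = -32.4230°
a = sin²(Δφ/2) + cos φ₁ cos φ₂ sin²(Δλ/2) = 0.259466
c = 2·arcsin(√a) = 1.068924 rad = 61.2448°
d = R·c = 6367 × 1.068924 = 6805.8 km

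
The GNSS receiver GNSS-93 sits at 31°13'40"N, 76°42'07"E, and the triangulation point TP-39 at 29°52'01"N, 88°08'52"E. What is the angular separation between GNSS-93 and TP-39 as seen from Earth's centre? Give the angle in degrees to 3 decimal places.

GNSS-93: φ = +31.22778°, λ = +76.70194°
TP-39: φ = +29.86694°, λ = +88.14778°
Δφ = -1.3608°,  Δλ = 11.4458°
a = sin²(Δφ/2) + cos φ₁ cos φ₂ sin²(Δλ/2) = 0.007515
c = 2·arcsin(√a) = 0.173592 rad = 9.9461°

9.946°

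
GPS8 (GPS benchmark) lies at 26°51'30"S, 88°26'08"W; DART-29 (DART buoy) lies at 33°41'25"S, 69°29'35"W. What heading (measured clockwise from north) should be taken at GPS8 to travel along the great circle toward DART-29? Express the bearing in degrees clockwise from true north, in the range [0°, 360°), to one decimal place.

117.3°

GPS8: φ = -26.85833°, λ = -88.43556°
DART-29: φ = -33.69028°, λ = -69.49306°
Δλ = 18.9425°
y = sin Δλ · cos φ₂ = 0.270099
x = cos φ₁ sin φ₂ − sin φ₁ cos φ₂ cos Δλ = -0.139315
θ = atan2(y, x) = 117.2843° → 117.2843° (mod 360°)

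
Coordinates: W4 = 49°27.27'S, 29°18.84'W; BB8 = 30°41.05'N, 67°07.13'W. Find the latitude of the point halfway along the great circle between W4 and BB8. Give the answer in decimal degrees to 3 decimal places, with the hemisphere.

W4: φ = -49.45450°, λ = -29.31400°
BB8: φ = +30.68417°, λ = -67.11883°
Bx = cos φ₂ cos Δλ = 0.679484,  By = cos φ₂ sin Δλ = -0.527153
φₘ = atan2(sin φ₁ + sin φ₂, √((cos φ₁ + Bx)² + By²)) = -9.89883°
λₘ = λ₁ + atan2(By, cos φ₁ + Bx) = -50.94205°

9.899°S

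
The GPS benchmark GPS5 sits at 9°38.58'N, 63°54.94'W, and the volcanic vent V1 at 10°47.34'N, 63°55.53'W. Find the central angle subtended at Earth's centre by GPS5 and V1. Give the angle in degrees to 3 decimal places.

GPS5: φ = +9.64300°, λ = -63.91567°
V1: φ = +10.78900°, λ = -63.92550°
Δφ = 1.1460°,  Δλ = -0.0098°
a = sin²(Δφ/2) + cos φ₁ cos φ₂ sin²(Δλ/2) = 0.000100
c = 2·arcsin(√a) = 0.020002 rad = 1.1460°

1.146°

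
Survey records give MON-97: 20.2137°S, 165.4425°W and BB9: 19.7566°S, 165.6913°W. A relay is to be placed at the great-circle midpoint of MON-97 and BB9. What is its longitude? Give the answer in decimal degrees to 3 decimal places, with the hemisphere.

165.567°W

Bx = cos φ₂ cos Δλ = 0.941128,  By = cos φ₂ sin Δλ = -0.004087
φₘ = atan2(sin φ₁ + sin φ₂, √((cos φ₁ + Bx)² + By²)) = -19.98519°
λₘ = λ₁ + atan2(By, cos φ₁ + Bx) = -165.56708°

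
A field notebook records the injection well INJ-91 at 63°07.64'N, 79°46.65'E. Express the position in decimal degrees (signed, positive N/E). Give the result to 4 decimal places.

+63.1273°, +79.7775°

lat: 63.1273° N → +63.1273°
lon: 79.7775° E → +79.7775°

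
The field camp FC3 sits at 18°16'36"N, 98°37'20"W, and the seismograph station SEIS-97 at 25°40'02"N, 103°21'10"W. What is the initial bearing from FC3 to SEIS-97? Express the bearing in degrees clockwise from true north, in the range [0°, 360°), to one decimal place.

FC3: φ = +18.27667°, λ = -98.62222°
SEIS-97: φ = +25.66722°, λ = -103.35278°
Δλ = -4.7306°
y = sin Δλ · cos φ₂ = -0.074332
x = cos φ₁ sin φ₂ − sin φ₁ cos φ₂ cos Δλ = 0.129595
θ = atan2(y, x) = -29.8374° → 330.1626° (mod 360°)

330.2°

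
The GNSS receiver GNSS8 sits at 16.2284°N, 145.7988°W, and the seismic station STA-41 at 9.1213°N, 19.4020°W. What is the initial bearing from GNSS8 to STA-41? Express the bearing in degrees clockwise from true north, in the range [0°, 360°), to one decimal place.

68.3°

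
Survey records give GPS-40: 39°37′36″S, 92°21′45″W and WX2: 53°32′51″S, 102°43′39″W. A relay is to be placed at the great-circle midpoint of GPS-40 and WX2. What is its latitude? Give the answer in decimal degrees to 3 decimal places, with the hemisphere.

46.702°S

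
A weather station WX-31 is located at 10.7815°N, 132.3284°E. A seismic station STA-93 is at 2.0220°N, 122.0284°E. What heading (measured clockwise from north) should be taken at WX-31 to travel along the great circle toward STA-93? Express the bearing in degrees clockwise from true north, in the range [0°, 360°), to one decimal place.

230.1°

Δλ = -10.3000°
y = sin Δλ · cos φ₂ = -0.178691
x = cos φ₁ sin φ₂ − sin φ₁ cos φ₂ cos Δλ = -0.149275
θ = atan2(y, x) = -129.8747° → 230.1253° (mod 360°)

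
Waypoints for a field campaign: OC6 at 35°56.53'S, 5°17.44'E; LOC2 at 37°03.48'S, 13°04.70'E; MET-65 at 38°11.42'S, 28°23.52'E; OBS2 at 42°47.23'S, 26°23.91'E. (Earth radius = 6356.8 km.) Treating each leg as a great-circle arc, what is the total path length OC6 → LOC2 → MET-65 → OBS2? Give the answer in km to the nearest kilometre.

OC6: φ = -35.94217°, λ = +5.29067°
LOC2: φ = -37.05800°, λ = +13.07833°
MET-65: φ = -38.19033°, λ = +28.39200°
OBS2: φ = -42.78717°, λ = +26.39850°
OC6→LOC2: c = 0.110949 rad, d = 705.28 km
LOC2→MET-65: c = 0.212366 rad, d = 1349.97 km
MET-65→OBS2: c = 0.084474 rad, d = 536.98 km
Total = 705.28 + 1349.97 + 536.98 = 2592.23 km

2592 km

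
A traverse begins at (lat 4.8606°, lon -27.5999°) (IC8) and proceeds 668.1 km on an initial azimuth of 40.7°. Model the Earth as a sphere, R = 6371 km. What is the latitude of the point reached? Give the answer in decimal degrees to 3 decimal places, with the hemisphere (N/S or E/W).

9.401°N

δ = d/R = 668.1/6371 = 0.104866 rad
φ₂ = arcsin(sin φ₁ cos δ + cos φ₁ sin δ cos θ)
   = arcsin(0.08473·0.99451 + 0.99640·0.10467·0.75813) = 9.40068°
λ₂ = λ₁ + atan2(sin θ sin δ cos φ₁, cos δ − sin φ₁ sin φ₂) = -23.63262°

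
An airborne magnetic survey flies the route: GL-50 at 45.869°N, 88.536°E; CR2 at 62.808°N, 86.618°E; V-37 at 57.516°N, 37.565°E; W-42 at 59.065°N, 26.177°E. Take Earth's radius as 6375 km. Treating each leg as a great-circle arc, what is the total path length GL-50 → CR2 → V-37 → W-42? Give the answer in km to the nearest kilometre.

GL-50→CR2: c = 0.296253 rad, d = 1888.61 km
CR2→V-37: c = 0.424719 rad, d = 2707.58 km
V-37→W-42: c = 0.107763 rad, d = 686.99 km
Total = 1888.61 + 2707.58 + 686.99 = 5283.18 km

5283 km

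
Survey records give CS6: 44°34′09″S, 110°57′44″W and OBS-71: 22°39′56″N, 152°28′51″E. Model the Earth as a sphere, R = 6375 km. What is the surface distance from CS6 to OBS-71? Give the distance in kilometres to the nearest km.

CS6: φ = -44.56917°, λ = -110.96222°
OBS-71: φ = +22.66556°, λ = +152.48083°
Δφ = 67.2347°,  Δλ = -96.5569°
a = sin²(Δφ/2) + cos φ₁ cos φ₂ sin²(Δλ/2) = 0.672748
c = 2·arcsin(√a) = 1.923563 rad = 110.2120°
d = R·c = 6375 × 1.923563 = 12262.7 km

12263 km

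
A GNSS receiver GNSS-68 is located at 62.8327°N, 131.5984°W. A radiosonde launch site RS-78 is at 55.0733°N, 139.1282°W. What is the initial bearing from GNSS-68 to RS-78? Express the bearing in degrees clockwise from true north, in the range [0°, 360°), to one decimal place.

Δλ = -7.5298°
y = sin Δλ · cos φ₂ = -0.075025
x = cos φ₁ sin φ₂ − sin φ₁ cos φ₂ cos Δλ = -0.130621
θ = atan2(y, x) = -150.1282° → 209.8718° (mod 360°)

209.9°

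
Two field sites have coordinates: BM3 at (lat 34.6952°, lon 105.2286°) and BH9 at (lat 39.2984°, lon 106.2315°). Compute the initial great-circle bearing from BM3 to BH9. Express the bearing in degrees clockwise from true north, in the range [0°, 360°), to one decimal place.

Δλ = 1.0029°
y = sin Δλ · cos φ₂ = 0.013545
x = cos φ₁ sin φ₂ − sin φ₁ cos φ₂ cos Δλ = 0.080322
θ = atan2(y, x) = 9.5718° → 9.5718° (mod 360°)

9.6°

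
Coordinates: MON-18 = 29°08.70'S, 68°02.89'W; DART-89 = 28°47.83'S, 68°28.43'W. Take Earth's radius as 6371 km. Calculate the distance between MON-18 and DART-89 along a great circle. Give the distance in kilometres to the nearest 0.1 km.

MON-18: φ = -29.14500°, λ = -68.04817°
DART-89: φ = -28.79717°, λ = -68.47383°
Δφ = 0.3478°,  Δλ = -0.4257°
a = sin²(Δφ/2) + cos φ₁ cos φ₂ sin²(Δλ/2) = 0.000020
c = 2·arcsin(√a) = 0.008894 rad = 0.5096°
d = R·c = 6371 × 0.008894 = 56.7 km

56.7 km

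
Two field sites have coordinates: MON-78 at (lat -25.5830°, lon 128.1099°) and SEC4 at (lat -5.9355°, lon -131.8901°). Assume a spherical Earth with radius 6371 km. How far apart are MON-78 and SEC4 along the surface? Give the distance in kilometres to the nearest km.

10717 km

Δφ = 19.6475°,  Δλ = 100.0000°
a = sin²(Δφ/2) + cos φ₁ cos φ₂ sin²(Δλ/2) = 0.555565
c = 2·arcsin(√a) = 1.682157 rad = 96.3805°
d = R·c = 6371 × 1.682157 = 10717.0 km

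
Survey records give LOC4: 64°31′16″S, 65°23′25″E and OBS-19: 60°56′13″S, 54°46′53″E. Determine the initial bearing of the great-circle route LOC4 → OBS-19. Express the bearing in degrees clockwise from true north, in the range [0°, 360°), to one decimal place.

301.6°

LOC4: φ = -64.52111°, λ = +65.39028°
OBS-19: φ = -60.93694°, λ = +54.78139°
Δλ = -10.6089°
y = sin Δλ · cos φ₂ = -0.089432
x = cos φ₁ sin φ₂ − sin φ₁ cos φ₂ cos Δλ = 0.055019
θ = atan2(y, x) = -58.4002° → 301.5998° (mod 360°)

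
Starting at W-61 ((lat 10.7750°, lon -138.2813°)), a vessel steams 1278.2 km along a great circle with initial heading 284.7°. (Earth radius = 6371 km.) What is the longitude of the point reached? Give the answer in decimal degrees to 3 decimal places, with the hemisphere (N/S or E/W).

149.714°W

δ = d/R = 1278.2/6371 = 0.200628 rad
φ₂ = arcsin(sin φ₁ cos δ + cos φ₁ sin δ cos θ)
   = arcsin(0.18695·0.97994 + 0.98237·0.19928·0.25376) = 13.46676°
λ₂ = λ₁ + atan2(sin θ sin δ cos φ₁, cos δ − sin φ₁ sin φ₂) = -149.71368°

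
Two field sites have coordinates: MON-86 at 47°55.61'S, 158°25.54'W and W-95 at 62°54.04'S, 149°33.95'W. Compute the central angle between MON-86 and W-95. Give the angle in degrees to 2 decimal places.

MON-86: φ = -47.92683°, λ = -158.42567°
W-95: φ = -62.90067°, λ = -149.56583°
Δφ = -14.9738°,  Δλ = 8.8598°
a = sin²(Δφ/2) + cos φ₁ cos φ₂ sin²(Δλ/2) = 0.018799
c = 2·arcsin(√a) = 0.275086 rad = 15.7613°

15.76°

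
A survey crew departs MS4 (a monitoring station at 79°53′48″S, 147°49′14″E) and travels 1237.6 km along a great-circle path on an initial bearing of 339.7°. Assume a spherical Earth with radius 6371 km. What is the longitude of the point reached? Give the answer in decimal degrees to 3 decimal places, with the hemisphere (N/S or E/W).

MS4: φ = -79.89667°, λ = +147.82056°
δ = d/R = 1237.6/6371 = 0.194255 rad
φ₂ = arcsin(sin φ₁ cos δ + cos φ₁ sin δ cos θ)
   = arcsin(-0.98449·0.98119 + 0.17542·0.19304·0.93789) = -69.10193°
λ₂ = λ₁ + atan2(sin θ sin δ cos φ₁, cos δ − sin φ₁ sin φ₂) = 136.99915°

136.999°E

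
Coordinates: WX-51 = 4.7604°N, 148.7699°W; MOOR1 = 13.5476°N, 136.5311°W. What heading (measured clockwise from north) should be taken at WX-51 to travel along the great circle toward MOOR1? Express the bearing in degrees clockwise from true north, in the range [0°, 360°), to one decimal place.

53.1°

Δλ = 12.2388°
y = sin Δλ · cos φ₂ = 0.206088
x = cos φ₁ sin φ₂ − sin φ₁ cos φ₂ cos Δλ = 0.154599
θ = atan2(y, x) = 53.1243° → 53.1243° (mod 360°)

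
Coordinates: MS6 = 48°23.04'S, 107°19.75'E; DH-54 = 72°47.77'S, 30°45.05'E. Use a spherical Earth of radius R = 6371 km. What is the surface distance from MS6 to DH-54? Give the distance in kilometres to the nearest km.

4510 km

MS6: φ = -48.38400°, λ = +107.32917°
DH-54: φ = -72.79617°, λ = +30.75083°
Δφ = -24.4122°,  Δλ = -76.5783°
a = sin²(Δφ/2) + cos φ₁ cos φ₂ sin²(Δλ/2) = 0.120121
c = 2·arcsin(√a) = 0.707855 rad = 40.5571°
d = R·c = 6371 × 0.707855 = 4509.7 km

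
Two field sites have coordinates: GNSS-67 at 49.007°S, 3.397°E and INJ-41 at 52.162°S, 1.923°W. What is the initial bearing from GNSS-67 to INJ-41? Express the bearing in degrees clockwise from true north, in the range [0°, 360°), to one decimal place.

Δλ = -5.3200°
y = sin Δλ · cos φ₂ = -0.056876
x = cos φ₁ sin φ₂ − sin φ₁ cos φ₂ cos Δλ = -0.057032
θ = atan2(y, x) = -135.0783° → 224.9217° (mod 360°)

224.9°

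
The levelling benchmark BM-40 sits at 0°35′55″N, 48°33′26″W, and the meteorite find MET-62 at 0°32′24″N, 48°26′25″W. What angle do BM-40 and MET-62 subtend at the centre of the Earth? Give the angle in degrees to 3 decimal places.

0.131°

BM-40: φ = +0.59861°, λ = -48.55722°
MET-62: φ = +0.54000°, λ = -48.44028°
Δφ = -0.0586°,  Δλ = 0.1169°
a = sin²(Δφ/2) + cos φ₁ cos φ₂ sin²(Δλ/2) = 0.000001
c = 2·arcsin(√a) = 0.002283 rad = 0.1308°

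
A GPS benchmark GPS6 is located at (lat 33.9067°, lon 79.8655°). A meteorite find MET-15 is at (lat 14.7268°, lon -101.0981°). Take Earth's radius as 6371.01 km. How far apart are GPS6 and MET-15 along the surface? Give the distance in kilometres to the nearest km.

14606 km

Δφ = -19.1799°,  Δλ = 179.0364°
a = sin²(Δφ/2) + cos φ₁ cos φ₂ sin²(Δλ/2) = 0.830380
c = 2·arcsin(√a) = 2.292627 rad = 131.3578°
d = R·c = 6371.01 × 2.292627 = 14606.3 km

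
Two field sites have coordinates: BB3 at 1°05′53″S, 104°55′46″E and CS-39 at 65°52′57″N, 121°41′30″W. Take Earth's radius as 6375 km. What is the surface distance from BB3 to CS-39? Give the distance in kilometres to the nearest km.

11943 km

BB3: φ = -1.09806°, λ = +104.92944°
CS-39: φ = +65.88250°, λ = -121.69167°
Δφ = 66.9806°,  Δλ = 133.3789°
a = sin²(Δφ/2) + cos φ₁ cos φ₂ sin²(Δλ/2) = 0.649040
c = 2·arcsin(√a) = 1.873477 rad = 107.3423°
d = R·c = 6375 × 1.873477 = 11943.4 km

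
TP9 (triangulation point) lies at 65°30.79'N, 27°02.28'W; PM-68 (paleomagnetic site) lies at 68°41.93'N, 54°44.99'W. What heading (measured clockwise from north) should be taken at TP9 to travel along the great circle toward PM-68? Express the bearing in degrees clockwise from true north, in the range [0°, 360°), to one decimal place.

299.0°

TP9: φ = +65.51317°, λ = -27.03800°
PM-68: φ = +68.69883°, λ = -54.74983°
Δλ = -27.7118°
y = sin Δλ · cos φ₂ = -0.168930
x = cos φ₁ sin φ₂ − sin φ₁ cos φ₂ cos Δλ = 0.093492
θ = atan2(y, x) = -61.0382° → 298.9618° (mod 360°)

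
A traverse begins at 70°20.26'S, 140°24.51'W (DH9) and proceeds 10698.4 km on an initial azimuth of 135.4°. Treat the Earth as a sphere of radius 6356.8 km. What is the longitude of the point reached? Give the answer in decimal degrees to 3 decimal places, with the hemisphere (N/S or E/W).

DH9: φ = -70.33767°, λ = -140.40850°
δ = d/R = 10698.4/6356.8 = 1.682985 rad
φ₂ = arcsin(sin φ₁ cos δ + cos φ₁ sin δ cos θ)
   = arcsin(-0.94169·-0.11195 + 0.33648·0.99371·-0.71203) = -7.62263°
λ₂ = λ₁ + atan2(sin θ sin δ cos φ₁, cos δ − sin φ₁ sin φ₂) = -5.15406°

5.154°W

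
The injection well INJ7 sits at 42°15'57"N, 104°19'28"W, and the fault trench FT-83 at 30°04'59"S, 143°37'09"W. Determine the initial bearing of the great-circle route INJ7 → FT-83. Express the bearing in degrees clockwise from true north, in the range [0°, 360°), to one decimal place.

INJ7: φ = +42.26583°, λ = -104.32444°
FT-83: φ = -30.08306°, λ = -143.61917°
Δλ = -39.2947°
y = sin Δλ · cos φ₂ = -0.548003
x = cos φ₁ sin φ₂ − sin φ₁ cos φ₂ cos Δλ = -0.821335
θ = atan2(y, x) = -146.2884° → 213.7116° (mod 360°)

213.7°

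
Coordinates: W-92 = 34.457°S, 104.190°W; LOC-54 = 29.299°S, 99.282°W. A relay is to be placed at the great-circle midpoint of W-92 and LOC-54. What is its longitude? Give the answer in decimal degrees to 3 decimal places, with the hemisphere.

Bx = cos φ₂ cos Δλ = 0.868880,  By = cos φ₂ sin Δλ = 0.074612
φₘ = atan2(sin φ₁ + sin φ₂, √((cos φ₁ + Bx)² + By²)) = -31.90156°
λₘ = λ₁ + atan2(By, cos φ₁ + Bx) = -101.66722°

101.667°W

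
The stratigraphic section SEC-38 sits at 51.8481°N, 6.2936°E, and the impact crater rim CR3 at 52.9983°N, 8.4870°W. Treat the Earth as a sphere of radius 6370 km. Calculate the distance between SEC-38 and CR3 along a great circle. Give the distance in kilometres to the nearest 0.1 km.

Δφ = 1.1502°,  Δλ = -14.7806°
a = sin²(Δφ/2) + cos φ₁ cos φ₂ sin²(Δλ/2) = 0.006252
c = 2·arcsin(√a) = 0.158304 rad = 9.0701°
d = R·c = 6370 × 0.158304 = 1008.4 km

1008.4 km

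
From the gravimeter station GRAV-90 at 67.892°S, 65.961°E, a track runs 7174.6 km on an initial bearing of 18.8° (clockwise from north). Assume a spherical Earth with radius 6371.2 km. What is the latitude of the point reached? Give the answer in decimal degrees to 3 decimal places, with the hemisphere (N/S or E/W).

δ = d/R = 7174.6/6371.2 = 1.126099 rad
φ₂ = arcsin(sin φ₁ cos δ + cos φ₁ sin δ cos θ)
   = arcsin(-0.92648·0.43018 + 0.37635·0.90274·0.94665) = -4.41225°
λ₂ = λ₁ + atan2(sin θ sin δ cos φ₁, cos δ − sin φ₁ sin φ₂) = 82.92598°

4.412°S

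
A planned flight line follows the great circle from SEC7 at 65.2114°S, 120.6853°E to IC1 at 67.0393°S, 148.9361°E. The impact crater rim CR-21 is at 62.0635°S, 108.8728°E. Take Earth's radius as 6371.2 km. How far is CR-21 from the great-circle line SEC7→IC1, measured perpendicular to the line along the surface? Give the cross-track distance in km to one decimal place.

43.9 km

δ₁₃ = central angle SEC7→CR-21 = 0.106527 rad  (haversine)
θ₁₃ = bearing SEC7→CR-21 = 295.579°,  θ₁₂ = bearing SEC7→IC1 = 111.861°
dₓₜ = R·arcsin(sin δ₁₃ · sin(θ₁₃ − θ₁₂)) = 6371.2·arcsin(0.10633·sin(183.717°)) = -43.921 km
|dₓₜ| = 43.921 km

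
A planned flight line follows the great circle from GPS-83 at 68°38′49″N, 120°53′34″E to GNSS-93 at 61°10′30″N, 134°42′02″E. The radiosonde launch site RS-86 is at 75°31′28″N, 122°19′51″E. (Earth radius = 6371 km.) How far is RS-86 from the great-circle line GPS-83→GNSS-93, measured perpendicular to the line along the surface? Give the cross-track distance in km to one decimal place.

GPS-83: φ = +68.64694°, λ = +120.89278°
GNSS-93: φ = +61.17500°, λ = +134.70056°
RS-86: φ = +75.52444°, λ = +122.33083°
δ₁₃ = central angle GPS-83→RS-86 = 0.120274 rad  (haversine)
θ₁₃ = bearing GPS-83→RS-86 = 2.997°,  θ₁₂ = bearing GPS-83→GNSS-93 = 135.492°
dₓₜ = R·arcsin(sin δ₁₃ · sin(θ₁₃ − θ₁₂)) = 6371·arcsin(0.11998·sin(-132.495°)) = -564.369 km
|dₓₜ| = 564.369 km

564.4 km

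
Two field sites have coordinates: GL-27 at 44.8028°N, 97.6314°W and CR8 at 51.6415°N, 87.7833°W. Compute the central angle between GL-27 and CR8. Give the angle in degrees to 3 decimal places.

9.461°

Δφ = 6.8387°,  Δλ = 9.8481°
a = sin²(Δφ/2) + cos φ₁ cos φ₂ sin²(Δλ/2) = 0.006802
c = 2·arcsin(√a) = 0.165130 rad = 9.4613°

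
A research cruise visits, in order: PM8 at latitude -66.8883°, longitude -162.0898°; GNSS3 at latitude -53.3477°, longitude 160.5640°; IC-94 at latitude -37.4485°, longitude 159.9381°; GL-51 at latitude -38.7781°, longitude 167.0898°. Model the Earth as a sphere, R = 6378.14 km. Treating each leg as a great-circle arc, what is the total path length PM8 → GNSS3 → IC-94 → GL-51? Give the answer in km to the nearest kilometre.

PM8→GNSS3: c = 0.391953 rad, d = 2499.93 km
GNSS3→IC-94: c = 0.277597 rad, d = 1770.55 km
IC-94→GL-51: c = 0.100883 rad, d = 643.44 km
Total = 2499.93 + 1770.55 + 643.44 = 4913.92 km

4914 km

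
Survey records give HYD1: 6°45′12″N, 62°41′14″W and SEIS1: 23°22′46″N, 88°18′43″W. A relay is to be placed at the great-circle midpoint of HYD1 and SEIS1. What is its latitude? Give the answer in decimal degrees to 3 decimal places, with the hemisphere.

15.432°N

HYD1: φ = +6.75333°, λ = -62.68722°
SEIS1: φ = +23.37944°, λ = -88.31194°
Bx = cos φ₂ cos Δλ = 0.827618,  By = cos φ₂ sin Δλ = -0.396967
φₘ = atan2(sin φ₁ + sin φ₂, √((cos φ₁ + Bx)² + By²)) = 15.43238°
λₘ = λ₁ + atan2(By, cos φ₁ + Bx) = -74.98707°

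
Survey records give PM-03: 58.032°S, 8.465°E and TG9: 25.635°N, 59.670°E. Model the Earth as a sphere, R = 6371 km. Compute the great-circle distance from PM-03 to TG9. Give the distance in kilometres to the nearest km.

Δφ = 83.6670°,  Δλ = 51.2050°
a = sin²(Δφ/2) + cos φ₁ cos φ₂ sin²(Δλ/2) = 0.533980
c = 2·arcsin(√a) = 1.638808 rad = 93.8968°
d = R·c = 6371 × 1.638808 = 10440.8 km

10441 km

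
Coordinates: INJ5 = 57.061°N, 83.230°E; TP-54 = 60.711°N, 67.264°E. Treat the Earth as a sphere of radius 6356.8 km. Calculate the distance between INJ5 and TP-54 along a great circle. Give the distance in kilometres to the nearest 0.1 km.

Δφ = 3.6500°,  Δλ = -15.9660°
a = sin²(Δφ/2) + cos φ₁ cos φ₂ sin²(Δλ/2) = 0.006145
c = 2·arcsin(√a) = 0.156939 rad = 8.9920°
d = R·c = 6356.8 × 0.156939 = 997.6 km

997.6 km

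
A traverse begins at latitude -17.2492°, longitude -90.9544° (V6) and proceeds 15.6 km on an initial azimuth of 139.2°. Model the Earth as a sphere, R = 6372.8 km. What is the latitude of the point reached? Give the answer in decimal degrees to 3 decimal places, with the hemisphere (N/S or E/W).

δ = d/R = 15.6/6372.8 = 0.002448 rad
φ₂ = arcsin(sin φ₁ cos δ + cos φ₁ sin δ cos θ)
   = arcsin(-0.29653·1.00000 + 0.95502·0.00245·-0.75700) = -17.35535°
λ₂ = λ₁ + atan2(sin θ sin δ cos φ₁, cos δ − sin φ₁ sin φ₂) = -90.85838°

17.355°S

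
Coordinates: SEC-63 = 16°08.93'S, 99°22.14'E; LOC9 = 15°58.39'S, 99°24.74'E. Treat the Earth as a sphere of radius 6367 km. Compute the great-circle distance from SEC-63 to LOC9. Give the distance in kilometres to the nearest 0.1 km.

20.1 km

SEC-63: φ = -16.14883°, λ = +99.36900°
LOC9: φ = -15.97317°, λ = +99.41233°
Δφ = 0.1757°,  Δλ = 0.0433°
a = sin²(Δφ/2) + cos φ₁ cos φ₂ sin²(Δλ/2) = 0.000002
c = 2·arcsin(√a) = 0.003151 rad = 0.1805°
d = R·c = 6367 × 0.003151 = 20.1 km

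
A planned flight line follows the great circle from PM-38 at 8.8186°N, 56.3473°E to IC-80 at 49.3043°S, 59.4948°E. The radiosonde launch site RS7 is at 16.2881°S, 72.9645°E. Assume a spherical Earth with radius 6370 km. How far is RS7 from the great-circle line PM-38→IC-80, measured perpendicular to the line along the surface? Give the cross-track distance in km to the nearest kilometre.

δ₁₃ = central angle PM-38→RS7 = 0.523837 rad  (haversine)
θ₁₃ = bearing PM-38→RS7 = 146.717°,  θ₁₂ = bearing PM-38→IC-80 = 177.585°
dₓₜ = R·arcsin(sin δ₁₃ · sin(θ₁₃ − θ₁₂)) = 6370·arcsin(0.50021·sin(-30.868°)) = -1653.278 km
|dₓₜ| = 1653.278 km

1653 km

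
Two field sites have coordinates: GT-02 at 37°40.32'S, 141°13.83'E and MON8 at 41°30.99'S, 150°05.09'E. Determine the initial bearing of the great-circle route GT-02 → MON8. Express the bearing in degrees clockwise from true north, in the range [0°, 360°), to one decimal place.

122.2°

GT-02: φ = -37.67200°, λ = +141.23050°
MON8: φ = -41.51650°, λ = +150.08483°
Δλ = 8.8543°
y = sin Δλ · cos φ₂ = 0.115252
x = cos φ₁ sin φ₂ − sin φ₁ cos φ₂ cos Δλ = -0.072502
θ = atan2(y, x) = 122.1730° → 122.1730° (mod 360°)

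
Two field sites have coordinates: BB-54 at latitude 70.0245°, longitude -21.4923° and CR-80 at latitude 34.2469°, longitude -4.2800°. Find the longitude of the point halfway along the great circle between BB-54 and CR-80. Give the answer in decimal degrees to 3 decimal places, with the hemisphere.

9.291°W

Bx = cos φ₂ cos Δλ = 0.789600,  By = cos φ₂ sin Δλ = 0.244608
φₘ = atan2(sin φ₁ + sin φ₂, √((cos φ₁ + Bx)² + By²)) = 52.39509°
λₘ = λ₁ + atan2(By, cos φ₁ + Bx) = -9.29086°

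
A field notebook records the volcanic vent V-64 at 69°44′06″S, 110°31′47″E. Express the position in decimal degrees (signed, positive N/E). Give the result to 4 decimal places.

lat: 69.7350° S → -69.7350°
lon: 110.5297° E → +110.5297°

-69.7350°, +110.5297°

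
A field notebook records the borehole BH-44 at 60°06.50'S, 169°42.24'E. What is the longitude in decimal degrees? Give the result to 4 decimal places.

169.7040°E

169° + 42.24′/60 = 169 + 0.70400 = 169.7040°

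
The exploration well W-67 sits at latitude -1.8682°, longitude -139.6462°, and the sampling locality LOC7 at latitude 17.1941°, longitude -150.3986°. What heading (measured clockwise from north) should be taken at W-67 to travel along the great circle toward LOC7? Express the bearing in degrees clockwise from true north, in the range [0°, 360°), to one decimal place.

Δλ = -10.7524°
y = sin Δλ · cos φ₂ = -0.178227
x = cos φ₁ sin φ₂ − sin φ₁ cos φ₂ cos Δλ = 0.326049
θ = atan2(y, x) = -28.6622° → 331.3378° (mod 360°)

331.3°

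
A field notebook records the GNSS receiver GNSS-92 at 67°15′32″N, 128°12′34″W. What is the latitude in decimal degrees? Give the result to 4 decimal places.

67.2589°N

67° + 15′/60 + 32″/3600 = 67 + 0.25000 + 0.00889 = 67.2589°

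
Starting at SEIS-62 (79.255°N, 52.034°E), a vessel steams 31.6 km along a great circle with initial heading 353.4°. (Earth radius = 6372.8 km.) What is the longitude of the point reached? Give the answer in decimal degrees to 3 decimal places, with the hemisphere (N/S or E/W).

δ = d/R = 31.6/6372.8 = 0.004959 rad
φ₂ = arcsin(sin φ₁ cos δ + cos φ₁ sin δ cos θ)
   = arcsin(0.98247·0.99999 + 0.18644·0.00496·0.99337) = 79.53717°
λ₂ = λ₁ + atan2(sin θ sin δ cos φ₁, cos δ − sin φ₁ sin φ₂) = 51.85418°

51.854°E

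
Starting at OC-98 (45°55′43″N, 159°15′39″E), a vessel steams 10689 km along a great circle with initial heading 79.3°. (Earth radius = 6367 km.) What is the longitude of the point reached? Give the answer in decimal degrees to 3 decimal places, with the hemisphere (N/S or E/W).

98.741°W

OC-98: φ = +45.92861°, λ = +159.26083°
δ = d/R = 10689/6367 = 1.678813 rad
φ₂ = arcsin(sin φ₁ cos δ + cos φ₁ sin δ cos θ)
   = arcsin(0.71847·-0.10781 + 0.69555·0.99417·0.18567) = 2.91948°
λ₂ = λ₁ + atan2(sin θ sin δ cos φ₁, cos δ − sin φ₁ sin φ₂) = -98.74137°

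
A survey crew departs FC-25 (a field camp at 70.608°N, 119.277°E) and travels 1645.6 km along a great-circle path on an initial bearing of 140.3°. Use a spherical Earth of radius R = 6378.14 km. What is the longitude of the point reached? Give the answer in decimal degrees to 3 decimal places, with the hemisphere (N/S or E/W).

137.124°E

δ = d/R = 1645.6/6378.14 = 0.258006 rad
φ₂ = arcsin(sin φ₁ cos δ + cos φ₁ sin δ cos θ)
   = arcsin(0.94327·0.96690 + 0.33203·0.25515·-0.76940) = 57.87232°
λ₂ = λ₁ + atan2(sin θ sin δ cos φ₁, cos δ − sin φ₁ sin φ₂) = 137.12369°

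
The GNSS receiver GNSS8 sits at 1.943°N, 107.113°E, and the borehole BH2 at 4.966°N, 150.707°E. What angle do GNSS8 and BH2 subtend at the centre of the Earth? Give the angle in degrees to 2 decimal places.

Δφ = 3.0230°,  Δλ = 43.5940°
a = sin²(Δφ/2) + cos φ₁ cos φ₂ sin²(Δλ/2) = 0.137977
c = 2·arcsin(√a) = 0.761147 rad = 43.6105°

43.61°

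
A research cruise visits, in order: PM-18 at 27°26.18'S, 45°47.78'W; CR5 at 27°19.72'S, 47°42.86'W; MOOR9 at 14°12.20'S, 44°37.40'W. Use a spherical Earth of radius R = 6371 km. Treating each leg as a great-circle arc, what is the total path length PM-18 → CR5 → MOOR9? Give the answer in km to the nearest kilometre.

PM-18: φ = -27.43633°, λ = -45.79633°
CR5: φ = -27.32867°, λ = -47.71433°
MOOR9: φ = -14.20333°, λ = -44.62333°
PM-18→CR5: c = 0.029784 rad, d = 189.75 km
CR5→MOOR9: c = 0.234534 rad, d = 1494.22 km
Total = 189.75 + 1494.22 = 1683.97 km

1684 km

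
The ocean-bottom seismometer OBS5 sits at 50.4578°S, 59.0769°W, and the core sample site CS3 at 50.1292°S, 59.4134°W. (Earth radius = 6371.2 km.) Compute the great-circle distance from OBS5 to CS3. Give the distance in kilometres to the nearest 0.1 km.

Δφ = 0.3286°,  Δλ = -0.3365°
a = sin²(Δφ/2) + cos φ₁ cos φ₂ sin²(Δλ/2) = 0.000012
c = 2·arcsin(√a) = 0.006853 rad = 0.3927°
d = R·c = 6371.2 × 0.006853 = 43.7 km

43.7 km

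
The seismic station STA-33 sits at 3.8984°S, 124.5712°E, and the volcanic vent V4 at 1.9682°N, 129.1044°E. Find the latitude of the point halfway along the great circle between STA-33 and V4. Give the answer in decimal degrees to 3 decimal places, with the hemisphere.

0.966°S

Bx = cos φ₂ cos Δλ = 0.996284,  By = cos φ₂ sin Δλ = 0.078990
φₘ = atan2(sin φ₁ + sin φ₂, √((cos φ₁ + Bx)² + By²)) = -0.96586°
λₘ = λ₁ + atan2(By, cos φ₁ + Bx) = 126.83976°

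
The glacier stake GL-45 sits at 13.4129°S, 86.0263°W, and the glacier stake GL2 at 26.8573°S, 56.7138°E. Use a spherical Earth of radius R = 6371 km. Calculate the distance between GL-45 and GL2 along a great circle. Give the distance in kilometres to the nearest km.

Δφ = -13.4444°,  Δλ = 142.7401°
a = sin²(Δφ/2) + cos φ₁ cos φ₂ sin²(Δλ/2) = 0.792942
c = 2·arcsin(√a) = 2.196767 rad = 125.8655°
d = R·c = 6371 × 2.196767 = 13995.6 km

13996 km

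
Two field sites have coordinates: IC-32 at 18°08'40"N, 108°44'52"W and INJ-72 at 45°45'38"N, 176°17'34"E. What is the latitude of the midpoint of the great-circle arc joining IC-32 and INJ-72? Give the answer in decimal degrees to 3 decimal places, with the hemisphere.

37.975°N

IC-32: φ = +18.14444°, λ = -108.74778°
INJ-72: φ = +45.76056°, λ = +176.29278°
Bx = cos φ₂ cos Δλ = 0.181044,  By = cos φ₂ sin Δλ = -0.673758
φₘ = atan2(sin φ₁ + sin φ₂, √((cos φ₁ + Bx)² + By²)) = 37.97529°
λₘ = λ₁ + atan2(By, cos φ₁ + Bx) = -139.52375°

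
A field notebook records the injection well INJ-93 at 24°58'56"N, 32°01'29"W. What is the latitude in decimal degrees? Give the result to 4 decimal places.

24.9822°N

24° + 58′/60 + 56″/3600 = 24 + 0.96667 + 0.01556 = 24.9822°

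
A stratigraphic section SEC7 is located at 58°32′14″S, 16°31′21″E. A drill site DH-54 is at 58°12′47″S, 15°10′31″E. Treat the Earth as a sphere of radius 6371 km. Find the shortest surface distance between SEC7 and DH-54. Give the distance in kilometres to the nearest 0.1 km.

86.4 km

SEC7: φ = -58.53722°, λ = +16.52250°
DH-54: φ = -58.21306°, λ = +15.17528°
Δφ = 0.3242°,  Δλ = -1.3472°
a = sin²(Δφ/2) + cos φ₁ cos φ₂ sin²(Δλ/2) = 0.000046
c = 2·arcsin(√a) = 0.013565 rad = 0.7772°
d = R·c = 6371 × 0.013565 = 86.4 km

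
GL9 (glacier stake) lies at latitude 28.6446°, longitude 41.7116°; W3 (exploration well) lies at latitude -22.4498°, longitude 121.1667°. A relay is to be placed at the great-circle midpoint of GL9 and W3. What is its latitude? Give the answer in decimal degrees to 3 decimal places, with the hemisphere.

4.024°N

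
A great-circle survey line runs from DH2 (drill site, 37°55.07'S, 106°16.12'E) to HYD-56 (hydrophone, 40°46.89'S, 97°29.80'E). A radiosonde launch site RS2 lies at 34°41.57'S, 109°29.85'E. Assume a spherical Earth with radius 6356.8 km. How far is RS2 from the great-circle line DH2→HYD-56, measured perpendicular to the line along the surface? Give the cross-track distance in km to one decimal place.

DH2: φ = -37.91783°, λ = +106.26867°
HYD-56: φ = -40.78150°, λ = +97.49667°
RS2: φ = -34.69283°, λ = +109.49750°
δ₁₃ = central angle DH2→RS2 = 0.072312 rad  (haversine)
θ₁₃ = bearing DH2→RS2 = 39.865°,  θ₁₂ = bearing DH2→HYD-56 = 244.369°
dₓₜ = R·arcsin(sin δ₁₃ · sin(θ₁₃ − θ₁₂)) = 6356.8·arcsin(0.07225·sin(-204.504°)) = 190.517 km
|dₓₜ| = 190.517 km

190.5 km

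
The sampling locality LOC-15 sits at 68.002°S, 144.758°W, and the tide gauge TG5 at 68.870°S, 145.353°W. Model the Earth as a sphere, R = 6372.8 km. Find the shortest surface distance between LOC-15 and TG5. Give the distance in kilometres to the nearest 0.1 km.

99.6 km

Δφ = -0.8680°,  Δλ = -0.5950°
a = sin²(Δφ/2) + cos φ₁ cos φ₂ sin²(Δλ/2) = 0.000061
c = 2·arcsin(√a) = 0.015623 rad = 0.8951°
d = R·c = 6372.8 × 0.015623 = 99.6 km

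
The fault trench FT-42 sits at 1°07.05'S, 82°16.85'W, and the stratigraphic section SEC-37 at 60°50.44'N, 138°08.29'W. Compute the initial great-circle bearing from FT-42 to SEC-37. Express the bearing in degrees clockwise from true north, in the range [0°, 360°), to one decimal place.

FT-42: φ = -1.11750°, λ = -82.28083°
SEC-37: φ = +60.84067°, λ = -138.13817°
Δλ = -55.8573°
y = sin Δλ · cos φ₂ = -0.403261
x = cos φ₁ sin φ₂ − sin φ₁ cos φ₂ cos Δλ = 0.878435
θ = atan2(y, x) = -24.6583° → 335.3417° (mod 360°)

335.3°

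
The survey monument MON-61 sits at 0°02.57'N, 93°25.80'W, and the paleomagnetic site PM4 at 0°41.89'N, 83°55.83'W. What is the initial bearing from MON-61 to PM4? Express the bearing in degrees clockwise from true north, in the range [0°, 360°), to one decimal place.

86.0°

MON-61: φ = +0.04283°, λ = -93.43000°
PM4: φ = +0.69817°, λ = -83.93050°
Δλ = 9.4995°
y = sin Δλ · cos φ₂ = 0.165027
x = cos φ₁ sin φ₂ − sin φ₁ cos φ₂ cos Δλ = 0.011448
θ = atan2(y, x) = 86.0318° → 86.0318° (mod 360°)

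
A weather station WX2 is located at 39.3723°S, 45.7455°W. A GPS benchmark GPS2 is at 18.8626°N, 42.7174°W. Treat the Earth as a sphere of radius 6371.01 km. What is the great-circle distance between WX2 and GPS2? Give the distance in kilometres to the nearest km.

Δφ = 58.2349°,  Δλ = 3.0281°
a = sin²(Δφ/2) + cos φ₁ cos φ₂ sin²(Δλ/2) = 0.237292
c = 2·arcsin(√a) = 1.017592 rad = 58.3037°
d = R·c = 6371.01 × 1.017592 = 6483.1 km

6483 km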